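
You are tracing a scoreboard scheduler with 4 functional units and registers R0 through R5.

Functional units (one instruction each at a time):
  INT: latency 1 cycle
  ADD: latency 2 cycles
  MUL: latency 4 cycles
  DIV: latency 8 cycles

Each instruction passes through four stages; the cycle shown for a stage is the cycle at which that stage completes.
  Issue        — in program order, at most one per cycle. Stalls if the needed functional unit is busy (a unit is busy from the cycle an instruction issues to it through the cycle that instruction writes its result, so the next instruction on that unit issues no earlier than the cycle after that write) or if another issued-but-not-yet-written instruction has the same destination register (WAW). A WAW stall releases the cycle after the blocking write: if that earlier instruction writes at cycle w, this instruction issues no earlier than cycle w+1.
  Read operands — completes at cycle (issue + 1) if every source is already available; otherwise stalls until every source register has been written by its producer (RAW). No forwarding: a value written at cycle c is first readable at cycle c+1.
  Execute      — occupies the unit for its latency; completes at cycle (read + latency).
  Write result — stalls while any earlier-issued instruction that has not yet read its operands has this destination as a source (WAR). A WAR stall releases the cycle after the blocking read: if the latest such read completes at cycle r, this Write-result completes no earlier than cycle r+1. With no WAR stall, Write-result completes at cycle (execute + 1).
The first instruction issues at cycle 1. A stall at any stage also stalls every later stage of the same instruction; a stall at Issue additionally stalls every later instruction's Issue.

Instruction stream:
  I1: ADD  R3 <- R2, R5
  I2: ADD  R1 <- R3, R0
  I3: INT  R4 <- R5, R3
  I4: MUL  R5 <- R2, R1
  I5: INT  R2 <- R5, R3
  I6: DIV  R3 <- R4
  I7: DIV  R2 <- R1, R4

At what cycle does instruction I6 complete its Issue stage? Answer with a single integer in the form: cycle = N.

t=1  I1 dispatched to ADD
t=2  I1 operands ready
t=4  I1 complete
t=5  R3←I1
t=6  I2 dispatched to ADD
t=7  I2 operands ready · I3 dispatched to INT
t=8  I3 operands ready · I4 dispatched to MUL
t=9  I2 complete · I3 complete
t=10  R1←I2 · R4←I3
t=11  I4 operands ready · I5 dispatched to INT
t=12  I6 dispatched to DIV
t=13  I6 operands ready
t=15  I4 complete
t=16  R5←I4
t=17  I5 operands ready
t=18  I5 complete
t=19  R2←I5
t=21  I6 complete
t=22  R3←I6
t=23  I7 dispatched to DIV
t=24  I7 operands ready
t=32  I7 complete
t=33  R2←I7

cycle = 12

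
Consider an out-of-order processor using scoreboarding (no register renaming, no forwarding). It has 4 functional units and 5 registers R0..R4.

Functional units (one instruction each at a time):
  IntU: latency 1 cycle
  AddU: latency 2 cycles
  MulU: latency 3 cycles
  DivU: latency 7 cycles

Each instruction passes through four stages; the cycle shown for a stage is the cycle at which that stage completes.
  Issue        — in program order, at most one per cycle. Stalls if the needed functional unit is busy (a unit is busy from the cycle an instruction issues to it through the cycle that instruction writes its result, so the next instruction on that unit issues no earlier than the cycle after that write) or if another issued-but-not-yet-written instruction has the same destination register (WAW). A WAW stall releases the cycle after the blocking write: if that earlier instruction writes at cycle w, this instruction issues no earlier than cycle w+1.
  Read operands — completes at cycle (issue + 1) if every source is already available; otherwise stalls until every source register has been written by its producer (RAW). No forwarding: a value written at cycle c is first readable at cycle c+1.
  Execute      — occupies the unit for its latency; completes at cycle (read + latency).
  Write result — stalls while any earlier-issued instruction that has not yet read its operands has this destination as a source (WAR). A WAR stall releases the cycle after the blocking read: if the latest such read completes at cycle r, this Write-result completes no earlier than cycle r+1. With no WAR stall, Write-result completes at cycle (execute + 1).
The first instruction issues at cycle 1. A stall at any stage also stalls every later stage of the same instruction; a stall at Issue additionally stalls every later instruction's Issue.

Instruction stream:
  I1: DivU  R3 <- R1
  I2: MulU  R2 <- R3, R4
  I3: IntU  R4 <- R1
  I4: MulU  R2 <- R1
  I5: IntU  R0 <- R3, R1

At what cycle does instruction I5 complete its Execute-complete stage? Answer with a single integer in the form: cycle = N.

cycle = 19

t=1  I1 dispatched to DivU
t=2  I1 operands ready · I2 dispatched to MulU
t=3  I3 dispatched to IntU
t=4  I3 operands ready
t=5  I3 complete
t=9  I1 complete
t=10  R3←I1
t=11  I2 operands ready
t=12  R4←I3
t=14  I2 complete
t=15  R2←I2
t=16  I4 dispatched to MulU
t=17  I4 operands ready · I5 dispatched to IntU
t=18  I5 operands ready
t=19  I5 complete
t=20  I4 complete · R0←I5
t=21  R2←I4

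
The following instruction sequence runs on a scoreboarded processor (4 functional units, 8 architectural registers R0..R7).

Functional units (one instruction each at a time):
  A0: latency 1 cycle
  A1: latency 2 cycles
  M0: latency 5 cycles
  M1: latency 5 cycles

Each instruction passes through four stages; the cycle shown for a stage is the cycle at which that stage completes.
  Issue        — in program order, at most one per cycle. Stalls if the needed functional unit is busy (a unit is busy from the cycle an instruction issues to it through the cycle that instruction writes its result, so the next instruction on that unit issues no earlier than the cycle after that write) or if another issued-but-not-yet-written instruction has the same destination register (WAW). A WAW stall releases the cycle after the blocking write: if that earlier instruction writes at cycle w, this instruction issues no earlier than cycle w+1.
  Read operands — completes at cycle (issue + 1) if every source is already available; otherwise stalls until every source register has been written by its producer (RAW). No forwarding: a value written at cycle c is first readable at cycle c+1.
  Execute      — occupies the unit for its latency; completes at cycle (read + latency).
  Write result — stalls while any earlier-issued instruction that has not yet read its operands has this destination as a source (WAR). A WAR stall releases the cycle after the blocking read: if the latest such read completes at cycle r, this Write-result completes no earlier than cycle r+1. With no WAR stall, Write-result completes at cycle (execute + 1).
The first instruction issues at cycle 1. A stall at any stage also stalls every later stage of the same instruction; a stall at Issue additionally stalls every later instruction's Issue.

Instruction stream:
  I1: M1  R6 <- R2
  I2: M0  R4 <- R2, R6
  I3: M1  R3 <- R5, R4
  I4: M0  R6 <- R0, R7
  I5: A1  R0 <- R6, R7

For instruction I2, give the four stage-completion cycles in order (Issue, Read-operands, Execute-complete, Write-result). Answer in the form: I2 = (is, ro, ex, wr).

I2 = (2, 9, 14, 15)

I1: IS=1 RO=2 EX=7 WR=8
I2: IS=2 RO=9 EX=14 WR=15  [RAW R6: wait I1 write@8]
I3: IS=9 RO=16 EX=21 WR=22  [struct: M1 busy until I1 writes@8; RAW R4: wait I2 write@15]
I4: IS=16 RO=17 EX=22 WR=23  [struct: M0 busy until I2 writes@15]
I5: IS=17 RO=24 EX=26 WR=27  [RAW R6: wait I4 write@23]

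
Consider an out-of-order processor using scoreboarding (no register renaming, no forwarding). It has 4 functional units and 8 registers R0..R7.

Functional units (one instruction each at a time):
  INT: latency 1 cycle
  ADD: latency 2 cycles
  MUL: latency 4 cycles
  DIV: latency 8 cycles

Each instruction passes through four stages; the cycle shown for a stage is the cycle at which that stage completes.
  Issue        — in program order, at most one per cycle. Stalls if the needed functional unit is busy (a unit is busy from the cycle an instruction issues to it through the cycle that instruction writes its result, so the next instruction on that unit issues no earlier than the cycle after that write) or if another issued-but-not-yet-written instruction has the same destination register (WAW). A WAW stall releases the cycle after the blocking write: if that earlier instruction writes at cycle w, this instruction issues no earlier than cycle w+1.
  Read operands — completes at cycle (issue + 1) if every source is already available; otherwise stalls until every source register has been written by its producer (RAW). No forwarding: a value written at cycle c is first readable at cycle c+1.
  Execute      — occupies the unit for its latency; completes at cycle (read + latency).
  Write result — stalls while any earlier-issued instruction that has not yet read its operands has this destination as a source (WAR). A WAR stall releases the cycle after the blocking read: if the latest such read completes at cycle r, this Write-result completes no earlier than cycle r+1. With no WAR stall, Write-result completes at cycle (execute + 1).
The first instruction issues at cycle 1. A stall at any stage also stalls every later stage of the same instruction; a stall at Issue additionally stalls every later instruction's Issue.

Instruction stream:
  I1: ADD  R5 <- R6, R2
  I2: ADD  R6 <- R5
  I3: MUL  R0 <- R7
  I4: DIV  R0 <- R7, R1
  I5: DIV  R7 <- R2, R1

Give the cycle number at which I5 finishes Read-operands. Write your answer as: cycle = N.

I1 -> (1, 2, 4, 5)
I2 -> (6, 7, 9, 10)  // struct: ADD busy until I1 writes@5
I3 -> (7, 8, 12, 13)
I4 -> (14, 15, 23, 24)  // WAW R0: wait I3 write@13
I5 -> (25, 26, 34, 35)  // struct: DIV busy until I4 writes@24

cycle = 26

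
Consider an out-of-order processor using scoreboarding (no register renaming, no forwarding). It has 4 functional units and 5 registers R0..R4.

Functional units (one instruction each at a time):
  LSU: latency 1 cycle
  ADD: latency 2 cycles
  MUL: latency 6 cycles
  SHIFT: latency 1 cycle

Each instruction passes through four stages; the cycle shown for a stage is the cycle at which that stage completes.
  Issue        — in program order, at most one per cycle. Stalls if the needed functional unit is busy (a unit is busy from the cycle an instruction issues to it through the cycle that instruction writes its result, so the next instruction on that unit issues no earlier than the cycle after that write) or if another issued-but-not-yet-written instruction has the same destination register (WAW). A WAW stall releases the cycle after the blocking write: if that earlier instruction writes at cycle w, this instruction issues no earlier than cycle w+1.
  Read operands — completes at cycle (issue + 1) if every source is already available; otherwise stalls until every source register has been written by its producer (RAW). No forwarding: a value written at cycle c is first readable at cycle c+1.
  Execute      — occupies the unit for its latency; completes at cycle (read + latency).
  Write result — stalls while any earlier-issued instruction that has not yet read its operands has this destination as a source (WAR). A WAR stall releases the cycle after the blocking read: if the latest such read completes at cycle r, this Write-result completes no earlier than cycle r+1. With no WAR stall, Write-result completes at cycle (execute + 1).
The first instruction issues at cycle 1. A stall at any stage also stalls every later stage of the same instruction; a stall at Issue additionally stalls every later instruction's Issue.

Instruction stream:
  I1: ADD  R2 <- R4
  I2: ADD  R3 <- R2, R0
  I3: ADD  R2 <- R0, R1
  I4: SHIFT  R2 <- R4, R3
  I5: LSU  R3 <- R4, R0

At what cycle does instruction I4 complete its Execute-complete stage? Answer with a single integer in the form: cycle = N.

t=1  I1→ADD
t=2  I1 RO
t=4  I1 EX
t=5  I1 WR R2
t=6  I2→ADD
t=7  I2 RO
t=9  I2 EX
t=10  I2 WR R3
t=11  I3→ADD
t=12  I3 RO
t=14  I3 EX
t=15  I3 WR R2
t=16  I4→SHIFT
t=17  I4 RO | I5→LSU
t=18  I4 EX | I5 RO
t=19  I4 WR R2 | I5 EX
t=20  I5 WR R3

cycle = 18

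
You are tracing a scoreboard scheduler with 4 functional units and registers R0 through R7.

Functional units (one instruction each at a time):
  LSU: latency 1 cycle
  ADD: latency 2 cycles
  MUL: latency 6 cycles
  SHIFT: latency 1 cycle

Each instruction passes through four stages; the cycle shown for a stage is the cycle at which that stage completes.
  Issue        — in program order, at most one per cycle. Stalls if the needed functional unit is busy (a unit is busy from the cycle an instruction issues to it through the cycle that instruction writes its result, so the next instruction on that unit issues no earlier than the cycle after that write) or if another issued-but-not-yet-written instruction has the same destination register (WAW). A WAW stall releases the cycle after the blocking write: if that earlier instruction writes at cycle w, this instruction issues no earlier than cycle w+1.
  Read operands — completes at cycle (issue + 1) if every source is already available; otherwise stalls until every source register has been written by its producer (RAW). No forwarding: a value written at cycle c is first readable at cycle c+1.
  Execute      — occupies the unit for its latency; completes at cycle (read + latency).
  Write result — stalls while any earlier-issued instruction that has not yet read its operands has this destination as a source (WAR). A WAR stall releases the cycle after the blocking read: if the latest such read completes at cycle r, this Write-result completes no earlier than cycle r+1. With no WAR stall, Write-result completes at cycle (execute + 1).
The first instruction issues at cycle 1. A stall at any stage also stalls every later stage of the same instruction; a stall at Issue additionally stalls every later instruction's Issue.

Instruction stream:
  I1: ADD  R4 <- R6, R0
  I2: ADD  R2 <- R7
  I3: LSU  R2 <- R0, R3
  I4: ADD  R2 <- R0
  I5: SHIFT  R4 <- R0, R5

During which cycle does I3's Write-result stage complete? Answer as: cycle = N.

  I1 | 1 | 2 | 4 | 5
  I2 | 6 | 7 | 9 | 10   struct: ADD busy until I1 writes@5
  I3 | 11 | 12 | 13 | 14   WAW R2: wait I2 write@10
  I4 | 15 | 16 | 18 | 19   WAW R2: wait I3 write@14
  I5 | 16 | 17 | 18 | 19

cycle = 14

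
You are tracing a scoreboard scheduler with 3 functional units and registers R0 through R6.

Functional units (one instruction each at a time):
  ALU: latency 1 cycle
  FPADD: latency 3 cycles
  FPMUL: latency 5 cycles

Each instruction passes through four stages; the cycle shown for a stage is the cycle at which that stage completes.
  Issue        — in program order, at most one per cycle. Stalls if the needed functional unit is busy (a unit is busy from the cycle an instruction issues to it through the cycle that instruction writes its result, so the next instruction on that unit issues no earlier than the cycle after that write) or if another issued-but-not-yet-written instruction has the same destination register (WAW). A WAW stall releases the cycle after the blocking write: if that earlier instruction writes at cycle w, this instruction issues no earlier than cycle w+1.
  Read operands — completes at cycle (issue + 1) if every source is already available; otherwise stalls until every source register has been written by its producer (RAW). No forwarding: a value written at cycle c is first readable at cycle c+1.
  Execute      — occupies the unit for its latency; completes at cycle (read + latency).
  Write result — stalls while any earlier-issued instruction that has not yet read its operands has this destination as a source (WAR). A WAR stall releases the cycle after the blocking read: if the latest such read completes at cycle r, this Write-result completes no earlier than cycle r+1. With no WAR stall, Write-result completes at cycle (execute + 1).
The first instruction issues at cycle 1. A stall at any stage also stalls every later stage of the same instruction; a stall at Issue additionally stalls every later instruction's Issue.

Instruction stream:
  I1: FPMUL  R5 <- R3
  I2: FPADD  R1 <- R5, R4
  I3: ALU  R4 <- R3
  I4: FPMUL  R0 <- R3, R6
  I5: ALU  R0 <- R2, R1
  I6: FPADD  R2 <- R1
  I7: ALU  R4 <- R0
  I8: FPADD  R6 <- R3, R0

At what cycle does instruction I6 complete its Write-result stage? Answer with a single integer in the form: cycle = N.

cycle = 23

[I1] 1/2/7/8
[I2] 2/9/12/13  (RAW R5: wait I1 write@8)
[I3] 3/4/5/10  (WAR R4: wait I2 read@9)
[I4] 9/10/15/16  (struct: FPMUL busy until I1 writes@8)
[I5] 17/18/19/20  (WAW R0: wait I4 write@16)
[I6] 18/19/22/23
[I7] 21/22/23/24  (struct: ALU busy until I5 writes@20)
[I8] 24/25/28/29  (struct: FPADD busy until I6 writes@23)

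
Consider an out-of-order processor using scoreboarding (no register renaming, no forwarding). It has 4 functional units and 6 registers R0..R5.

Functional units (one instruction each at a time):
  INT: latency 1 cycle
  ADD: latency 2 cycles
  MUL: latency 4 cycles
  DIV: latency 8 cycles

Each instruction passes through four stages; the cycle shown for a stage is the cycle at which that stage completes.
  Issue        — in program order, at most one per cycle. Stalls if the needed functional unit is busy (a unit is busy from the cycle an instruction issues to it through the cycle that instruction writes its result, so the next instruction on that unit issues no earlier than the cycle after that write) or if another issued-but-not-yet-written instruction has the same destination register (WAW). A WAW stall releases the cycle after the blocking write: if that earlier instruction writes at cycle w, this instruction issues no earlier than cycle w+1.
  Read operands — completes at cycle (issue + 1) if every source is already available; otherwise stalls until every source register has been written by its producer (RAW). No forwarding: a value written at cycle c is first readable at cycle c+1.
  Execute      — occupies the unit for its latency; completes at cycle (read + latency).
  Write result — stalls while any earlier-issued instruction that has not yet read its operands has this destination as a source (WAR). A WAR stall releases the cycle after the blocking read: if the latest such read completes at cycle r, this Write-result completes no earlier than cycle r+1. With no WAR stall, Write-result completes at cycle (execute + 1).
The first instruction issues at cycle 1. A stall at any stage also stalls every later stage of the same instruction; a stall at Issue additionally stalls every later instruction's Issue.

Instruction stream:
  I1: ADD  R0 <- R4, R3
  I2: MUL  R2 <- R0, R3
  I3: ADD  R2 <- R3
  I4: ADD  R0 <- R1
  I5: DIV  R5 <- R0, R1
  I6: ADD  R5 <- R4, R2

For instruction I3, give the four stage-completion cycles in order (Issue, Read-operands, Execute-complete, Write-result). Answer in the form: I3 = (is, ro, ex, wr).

I3 = (12, 13, 15, 16)

c1: I1 dispatched to ADD
c2: I1 operands ready | I2 dispatched to MUL
c4: I1 complete
c5: R0←I1
c6: I2 operands ready
c10: I2 complete
c11: R2←I2
c12: I3 dispatched to ADD
c13: I3 operands ready
c15: I3 complete
c16: R2←I3
c17: I4 dispatched to ADD
c18: I4 operands ready | I5 dispatched to DIV
c20: I4 complete
c21: R0←I4
c22: I5 operands ready
c30: I5 complete
c31: R5←I5
c32: I6 dispatched to ADD
c33: I6 operands ready
c35: I6 complete
c36: R5←I6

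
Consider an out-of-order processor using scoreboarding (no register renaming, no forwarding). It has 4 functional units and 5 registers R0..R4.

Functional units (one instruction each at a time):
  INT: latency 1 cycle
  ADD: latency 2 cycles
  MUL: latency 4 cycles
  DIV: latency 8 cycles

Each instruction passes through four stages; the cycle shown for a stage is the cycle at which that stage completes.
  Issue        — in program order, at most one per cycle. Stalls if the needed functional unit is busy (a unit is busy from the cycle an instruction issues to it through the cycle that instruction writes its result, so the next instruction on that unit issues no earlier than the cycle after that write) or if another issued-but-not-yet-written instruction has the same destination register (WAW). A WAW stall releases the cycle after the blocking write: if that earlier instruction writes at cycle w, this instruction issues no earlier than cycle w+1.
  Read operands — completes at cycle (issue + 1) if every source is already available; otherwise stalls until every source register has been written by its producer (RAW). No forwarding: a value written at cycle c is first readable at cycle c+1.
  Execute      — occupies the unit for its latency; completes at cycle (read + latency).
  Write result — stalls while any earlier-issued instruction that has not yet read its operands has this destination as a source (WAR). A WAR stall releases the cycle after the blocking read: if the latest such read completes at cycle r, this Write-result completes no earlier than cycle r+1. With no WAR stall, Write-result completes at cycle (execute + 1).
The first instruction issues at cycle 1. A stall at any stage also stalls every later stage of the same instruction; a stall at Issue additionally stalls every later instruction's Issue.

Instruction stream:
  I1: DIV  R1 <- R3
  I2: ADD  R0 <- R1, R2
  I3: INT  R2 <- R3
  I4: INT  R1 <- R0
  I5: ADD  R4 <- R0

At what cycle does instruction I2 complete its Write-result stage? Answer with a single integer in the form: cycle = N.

cycle 1: I1 issues→DIV
cycle 2: I1 reads; I2 issues→ADD
cycle 3: I3 issues→INT
cycle 4: I3 reads
cycle 5: I3 exec-done
cycle 10: I1 exec-done
cycle 11: I1 writes R1
cycle 12: I2 reads
cycle 13: I3 writes R2
cycle 14: I2 exec-done; I4 issues→INT
cycle 15: I2 writes R0
cycle 16: I4 reads; I5 issues→ADD
cycle 17: I4 exec-done; I5 reads
cycle 18: I4 writes R1
cycle 19: I5 exec-done
cycle 20: I5 writes R4

cycle = 15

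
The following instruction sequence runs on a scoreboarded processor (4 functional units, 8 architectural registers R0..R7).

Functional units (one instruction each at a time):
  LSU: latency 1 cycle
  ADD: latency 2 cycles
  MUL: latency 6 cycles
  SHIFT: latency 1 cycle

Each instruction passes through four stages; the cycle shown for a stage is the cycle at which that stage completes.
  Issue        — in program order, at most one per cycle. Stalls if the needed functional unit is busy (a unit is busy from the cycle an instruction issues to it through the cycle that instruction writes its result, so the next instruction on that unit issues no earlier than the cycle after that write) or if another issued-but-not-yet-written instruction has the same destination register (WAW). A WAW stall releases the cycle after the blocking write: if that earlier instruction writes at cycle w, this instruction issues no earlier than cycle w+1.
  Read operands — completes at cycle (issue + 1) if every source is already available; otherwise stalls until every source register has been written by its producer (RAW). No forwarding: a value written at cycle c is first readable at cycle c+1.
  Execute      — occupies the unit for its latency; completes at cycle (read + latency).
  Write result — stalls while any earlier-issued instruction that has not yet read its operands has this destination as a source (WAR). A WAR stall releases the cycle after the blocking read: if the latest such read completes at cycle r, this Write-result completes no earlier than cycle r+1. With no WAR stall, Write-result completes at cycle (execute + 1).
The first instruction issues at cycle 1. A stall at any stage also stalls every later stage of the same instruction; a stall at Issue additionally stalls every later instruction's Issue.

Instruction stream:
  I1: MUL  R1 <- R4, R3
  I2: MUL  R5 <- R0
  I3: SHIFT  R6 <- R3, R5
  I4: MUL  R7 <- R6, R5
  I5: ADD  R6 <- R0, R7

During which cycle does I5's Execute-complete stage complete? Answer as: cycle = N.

cycle = 32

t=1  I1→MUL
t=2  I1 RO
t=8  I1 EX
t=9  I1 WR R1
t=10  I2→MUL
t=11  I2 RO, I3→SHIFT
t=17  I2 EX
t=18  I2 WR R5
t=19  I3 RO, I4→MUL
t=20  I3 EX
t=21  I3 WR R6
t=22  I4 RO, I5→ADD
t=28  I4 EX
t=29  I4 WR R7
t=30  I5 RO
t=32  I5 EX
t=33  I5 WR R6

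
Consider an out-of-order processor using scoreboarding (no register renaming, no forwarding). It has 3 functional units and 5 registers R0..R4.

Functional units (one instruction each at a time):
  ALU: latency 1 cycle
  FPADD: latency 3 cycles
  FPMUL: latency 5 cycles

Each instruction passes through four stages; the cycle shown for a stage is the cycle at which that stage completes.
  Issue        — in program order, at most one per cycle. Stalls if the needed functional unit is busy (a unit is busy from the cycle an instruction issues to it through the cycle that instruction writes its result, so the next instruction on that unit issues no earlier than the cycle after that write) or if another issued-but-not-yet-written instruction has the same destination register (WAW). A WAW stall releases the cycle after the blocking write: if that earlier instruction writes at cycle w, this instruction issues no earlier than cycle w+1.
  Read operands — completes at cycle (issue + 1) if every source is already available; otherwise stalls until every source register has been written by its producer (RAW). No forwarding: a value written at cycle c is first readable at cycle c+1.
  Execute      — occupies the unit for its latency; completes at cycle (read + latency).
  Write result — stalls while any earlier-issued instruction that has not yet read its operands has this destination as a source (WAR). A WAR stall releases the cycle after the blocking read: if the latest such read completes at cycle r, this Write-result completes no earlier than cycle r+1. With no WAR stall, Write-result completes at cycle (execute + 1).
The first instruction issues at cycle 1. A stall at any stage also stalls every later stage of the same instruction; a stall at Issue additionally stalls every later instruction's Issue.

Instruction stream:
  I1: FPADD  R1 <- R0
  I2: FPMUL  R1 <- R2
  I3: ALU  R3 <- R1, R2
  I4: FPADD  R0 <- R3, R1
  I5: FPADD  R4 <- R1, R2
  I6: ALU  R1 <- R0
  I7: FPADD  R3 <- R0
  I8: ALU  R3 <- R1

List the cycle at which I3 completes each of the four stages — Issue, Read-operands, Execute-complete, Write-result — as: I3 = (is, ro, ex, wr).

I3 = (8, 15, 16, 17)

t=1  I1 issues→FPADD
t=2  I1 reads
t=5  I1 exec-done
t=6  I1 writes R1
t=7  I2 issues→FPMUL
t=8  I2 reads, I3 issues→ALU
t=9  I4 issues→FPADD
t=13  I2 exec-done
t=14  I2 writes R1
t=15  I3 reads
t=16  I3 exec-done
t=17  I3 writes R3
t=18  I4 reads
t=21  I4 exec-done
t=22  I4 writes R0
t=23  I5 issues→FPADD
t=24  I5 reads, I6 issues→ALU
t=25  I6 reads
t=26  I6 exec-done
t=27  I5 exec-done, I6 writes R1
t=28  I5 writes R4
t=29  I7 issues→FPADD
t=30  I7 reads
t=33  I7 exec-done
t=34  I7 writes R3
t=35  I8 issues→ALU
t=36  I8 reads
t=37  I8 exec-done
t=38  I8 writes R3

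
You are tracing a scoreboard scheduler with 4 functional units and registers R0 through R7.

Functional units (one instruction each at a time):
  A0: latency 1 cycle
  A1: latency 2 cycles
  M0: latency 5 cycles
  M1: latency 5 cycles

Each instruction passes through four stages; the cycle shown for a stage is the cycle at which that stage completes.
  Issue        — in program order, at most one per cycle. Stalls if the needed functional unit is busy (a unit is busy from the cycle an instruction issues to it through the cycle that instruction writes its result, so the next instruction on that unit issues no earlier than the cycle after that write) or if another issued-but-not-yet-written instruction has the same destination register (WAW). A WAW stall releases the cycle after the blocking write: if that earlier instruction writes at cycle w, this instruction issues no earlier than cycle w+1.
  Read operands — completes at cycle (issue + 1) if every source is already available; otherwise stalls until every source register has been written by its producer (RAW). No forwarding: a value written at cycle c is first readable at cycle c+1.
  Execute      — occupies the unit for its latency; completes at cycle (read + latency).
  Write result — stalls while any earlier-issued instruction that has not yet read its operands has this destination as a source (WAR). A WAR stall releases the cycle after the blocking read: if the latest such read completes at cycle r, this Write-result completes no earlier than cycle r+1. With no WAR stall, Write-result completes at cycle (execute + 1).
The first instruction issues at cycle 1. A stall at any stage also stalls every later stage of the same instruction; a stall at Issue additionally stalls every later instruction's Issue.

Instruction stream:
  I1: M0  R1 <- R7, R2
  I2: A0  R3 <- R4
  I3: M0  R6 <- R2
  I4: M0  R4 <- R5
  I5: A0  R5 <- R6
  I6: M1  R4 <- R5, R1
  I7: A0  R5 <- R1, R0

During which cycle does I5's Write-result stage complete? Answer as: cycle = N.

cycle = 21

I1 -> (1, 2, 7, 8)
I2 -> (2, 3, 4, 5)
I3 -> (9, 10, 15, 16)  // struct: M0 busy until I1 writes@8
I4 -> (17, 18, 23, 24)  // struct: M0 busy until I3 writes@16
I5 -> (18, 19, 20, 21)
I6 -> (25, 26, 31, 32)  // WAW R4: wait I4 write@24
I7 -> (26, 27, 28, 29)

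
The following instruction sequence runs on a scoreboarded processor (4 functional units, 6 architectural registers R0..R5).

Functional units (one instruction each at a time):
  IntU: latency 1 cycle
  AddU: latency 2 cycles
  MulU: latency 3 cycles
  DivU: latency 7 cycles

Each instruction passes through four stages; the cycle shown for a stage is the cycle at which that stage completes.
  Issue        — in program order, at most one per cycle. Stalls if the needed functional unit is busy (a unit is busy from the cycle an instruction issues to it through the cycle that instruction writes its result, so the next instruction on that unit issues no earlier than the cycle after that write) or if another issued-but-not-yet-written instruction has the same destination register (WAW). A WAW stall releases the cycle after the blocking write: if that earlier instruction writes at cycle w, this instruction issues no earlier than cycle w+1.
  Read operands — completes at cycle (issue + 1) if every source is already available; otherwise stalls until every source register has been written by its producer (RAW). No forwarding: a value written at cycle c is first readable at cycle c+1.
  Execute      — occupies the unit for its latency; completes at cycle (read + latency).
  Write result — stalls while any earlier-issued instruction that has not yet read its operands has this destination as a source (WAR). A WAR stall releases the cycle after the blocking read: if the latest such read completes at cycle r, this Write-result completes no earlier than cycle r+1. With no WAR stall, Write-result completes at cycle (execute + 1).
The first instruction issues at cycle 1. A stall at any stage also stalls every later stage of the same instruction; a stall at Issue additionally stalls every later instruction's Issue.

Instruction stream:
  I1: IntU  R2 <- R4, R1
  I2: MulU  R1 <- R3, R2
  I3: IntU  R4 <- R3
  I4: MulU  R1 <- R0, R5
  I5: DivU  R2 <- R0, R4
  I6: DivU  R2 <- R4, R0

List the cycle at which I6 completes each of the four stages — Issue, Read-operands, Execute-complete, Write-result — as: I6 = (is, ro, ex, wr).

I6 = (21, 22, 29, 30)

c1: I1 dispatched to IntU
c2: I1 operands ready · I2 dispatched to MulU
c3: I1 complete
c4: R2←I1
c5: I2 operands ready · I3 dispatched to IntU
c6: I3 operands ready
c7: I3 complete
c8: I2 complete · R4←I3
c9: R1←I2
c10: I4 dispatched to MulU
c11: I4 operands ready · I5 dispatched to DivU
c12: I5 operands ready
c14: I4 complete
c15: R1←I4
c19: I5 complete
c20: R2←I5
c21: I6 dispatched to DivU
c22: I6 operands ready
c29: I6 complete
c30: R2←I6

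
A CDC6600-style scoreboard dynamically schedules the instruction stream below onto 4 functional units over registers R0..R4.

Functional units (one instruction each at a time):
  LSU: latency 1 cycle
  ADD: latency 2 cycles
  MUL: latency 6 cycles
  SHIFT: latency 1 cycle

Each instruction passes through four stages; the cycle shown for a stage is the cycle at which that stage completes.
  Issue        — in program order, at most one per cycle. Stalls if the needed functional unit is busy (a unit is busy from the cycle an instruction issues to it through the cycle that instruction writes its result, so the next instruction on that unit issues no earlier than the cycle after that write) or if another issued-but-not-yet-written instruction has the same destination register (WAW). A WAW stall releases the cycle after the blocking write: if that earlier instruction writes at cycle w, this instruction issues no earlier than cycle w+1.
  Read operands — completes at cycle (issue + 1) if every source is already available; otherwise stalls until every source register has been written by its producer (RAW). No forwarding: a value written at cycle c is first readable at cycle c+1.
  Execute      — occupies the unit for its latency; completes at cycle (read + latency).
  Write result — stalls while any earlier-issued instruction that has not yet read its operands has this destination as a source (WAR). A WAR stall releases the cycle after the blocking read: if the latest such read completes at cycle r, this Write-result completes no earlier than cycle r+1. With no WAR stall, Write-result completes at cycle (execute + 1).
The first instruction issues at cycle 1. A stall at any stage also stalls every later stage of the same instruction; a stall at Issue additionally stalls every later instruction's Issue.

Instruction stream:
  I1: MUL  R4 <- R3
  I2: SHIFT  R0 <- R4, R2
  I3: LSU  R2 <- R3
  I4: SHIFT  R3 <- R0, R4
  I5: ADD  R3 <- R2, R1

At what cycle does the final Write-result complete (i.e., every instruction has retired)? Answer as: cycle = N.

I1: IS=1 RO=2 EX=8 WR=9
I2: IS=2 RO=10 EX=11 WR=12  [RAW R4: wait I1 write@9]
I3: IS=3 RO=4 EX=5 WR=11  [WAR R2: wait I2 read@10]
I4: IS=13 RO=14 EX=15 WR=16  [struct: SHIFT busy until I2 writes@12]
I5: IS=17 RO=18 EX=20 WR=21  [WAW R3: wait I4 write@16]

cycle = 21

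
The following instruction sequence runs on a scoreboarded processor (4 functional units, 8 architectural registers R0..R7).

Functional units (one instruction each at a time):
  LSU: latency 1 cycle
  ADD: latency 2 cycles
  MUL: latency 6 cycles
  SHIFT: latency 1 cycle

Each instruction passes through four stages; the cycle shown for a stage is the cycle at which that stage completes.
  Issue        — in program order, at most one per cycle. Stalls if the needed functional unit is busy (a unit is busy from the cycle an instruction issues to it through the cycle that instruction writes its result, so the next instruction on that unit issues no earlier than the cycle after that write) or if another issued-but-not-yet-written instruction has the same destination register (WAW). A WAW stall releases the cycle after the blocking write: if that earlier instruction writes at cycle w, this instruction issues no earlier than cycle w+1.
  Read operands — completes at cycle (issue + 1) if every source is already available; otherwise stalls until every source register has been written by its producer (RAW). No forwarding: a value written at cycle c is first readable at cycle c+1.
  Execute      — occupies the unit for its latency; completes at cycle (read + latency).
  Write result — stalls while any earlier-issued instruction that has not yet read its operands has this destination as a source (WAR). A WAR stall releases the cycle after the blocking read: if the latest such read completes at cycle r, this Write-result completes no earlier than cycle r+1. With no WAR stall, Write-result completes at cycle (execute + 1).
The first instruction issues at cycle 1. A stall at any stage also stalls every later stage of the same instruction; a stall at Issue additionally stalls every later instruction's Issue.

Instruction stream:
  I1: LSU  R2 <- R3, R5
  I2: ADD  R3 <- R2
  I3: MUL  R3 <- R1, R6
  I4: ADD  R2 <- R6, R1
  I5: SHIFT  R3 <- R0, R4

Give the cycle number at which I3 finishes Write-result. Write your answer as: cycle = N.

c1: I1 issues→LSU
c2: I1 reads; I2 issues→ADD
c3: I1 exec-done
c4: I1 writes R2
c5: I2 reads
c7: I2 exec-done
c8: I2 writes R3
c9: I3 issues→MUL
c10: I3 reads; I4 issues→ADD
c11: I4 reads
c13: I4 exec-done
c14: I4 writes R2
c16: I3 exec-done
c17: I3 writes R3
c18: I5 issues→SHIFT
c19: I5 reads
c20: I5 exec-done
c21: I5 writes R3

cycle = 17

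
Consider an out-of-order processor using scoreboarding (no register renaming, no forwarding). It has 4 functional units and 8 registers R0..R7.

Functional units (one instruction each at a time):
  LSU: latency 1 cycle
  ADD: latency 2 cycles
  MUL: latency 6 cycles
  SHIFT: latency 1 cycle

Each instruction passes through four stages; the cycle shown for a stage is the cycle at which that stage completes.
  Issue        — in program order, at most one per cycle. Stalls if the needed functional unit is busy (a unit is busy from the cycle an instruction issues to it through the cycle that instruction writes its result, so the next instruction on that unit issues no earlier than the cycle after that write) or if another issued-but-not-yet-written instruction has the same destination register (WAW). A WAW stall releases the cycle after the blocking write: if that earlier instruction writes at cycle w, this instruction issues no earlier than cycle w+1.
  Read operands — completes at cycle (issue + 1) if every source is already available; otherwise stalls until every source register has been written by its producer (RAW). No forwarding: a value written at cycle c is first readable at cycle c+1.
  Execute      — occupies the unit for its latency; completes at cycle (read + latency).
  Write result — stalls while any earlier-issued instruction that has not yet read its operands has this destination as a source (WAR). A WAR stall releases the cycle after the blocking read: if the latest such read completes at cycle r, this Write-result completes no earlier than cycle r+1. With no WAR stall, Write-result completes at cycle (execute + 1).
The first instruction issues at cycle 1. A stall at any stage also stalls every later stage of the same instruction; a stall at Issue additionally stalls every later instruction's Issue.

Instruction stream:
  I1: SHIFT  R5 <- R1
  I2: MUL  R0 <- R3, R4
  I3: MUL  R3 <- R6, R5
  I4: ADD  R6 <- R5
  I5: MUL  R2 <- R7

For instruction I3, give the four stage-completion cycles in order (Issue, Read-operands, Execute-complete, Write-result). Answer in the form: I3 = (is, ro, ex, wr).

cycle 1: issue I1 (SHIFT)
cycle 2: I1 read-ops · issue I2 (MUL)
cycle 3: I1 finished on SHIFT · I2 read-ops
cycle 4: I1→R5
cycle 9: I2 finished on MUL
cycle 10: I2→R0
cycle 11: issue I3 (MUL)
cycle 12: I3 read-ops · issue I4 (ADD)
cycle 13: I4 read-ops
cycle 15: I4 finished on ADD
cycle 16: I4→R6
cycle 18: I3 finished on MUL
cycle 19: I3→R3
cycle 20: issue I5 (MUL)
cycle 21: I5 read-ops
cycle 27: I5 finished on MUL
cycle 28: I5→R2

I3 = (11, 12, 18, 19)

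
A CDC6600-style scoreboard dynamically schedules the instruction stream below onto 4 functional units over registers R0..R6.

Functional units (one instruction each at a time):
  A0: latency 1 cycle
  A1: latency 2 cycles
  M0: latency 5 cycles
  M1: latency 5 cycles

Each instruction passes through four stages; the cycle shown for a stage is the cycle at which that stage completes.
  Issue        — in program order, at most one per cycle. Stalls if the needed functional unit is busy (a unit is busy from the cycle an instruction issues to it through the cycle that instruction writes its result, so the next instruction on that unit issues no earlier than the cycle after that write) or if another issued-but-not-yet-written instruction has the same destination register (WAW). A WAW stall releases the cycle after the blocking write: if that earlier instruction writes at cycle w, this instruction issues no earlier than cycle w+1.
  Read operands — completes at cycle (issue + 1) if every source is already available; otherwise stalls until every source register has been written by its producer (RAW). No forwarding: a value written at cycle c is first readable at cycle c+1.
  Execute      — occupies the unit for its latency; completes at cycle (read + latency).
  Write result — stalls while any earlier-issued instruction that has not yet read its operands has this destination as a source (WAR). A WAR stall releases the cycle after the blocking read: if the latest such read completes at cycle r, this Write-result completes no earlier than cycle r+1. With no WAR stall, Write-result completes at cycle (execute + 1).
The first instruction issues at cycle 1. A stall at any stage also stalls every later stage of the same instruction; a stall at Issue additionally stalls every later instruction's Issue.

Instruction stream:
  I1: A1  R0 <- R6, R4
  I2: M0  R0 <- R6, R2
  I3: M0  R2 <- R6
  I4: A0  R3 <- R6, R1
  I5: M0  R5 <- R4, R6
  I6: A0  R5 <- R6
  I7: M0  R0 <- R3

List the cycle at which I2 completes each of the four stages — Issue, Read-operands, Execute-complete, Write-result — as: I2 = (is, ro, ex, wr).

I1: IS=1 RO=2 EX=4 WR=5
I2: IS=6 RO=7 EX=12 WR=13  [WAW R0: wait I1 write@5]
I3: IS=14 RO=15 EX=20 WR=21  [struct: M0 busy until I2 writes@13]
I4: IS=15 RO=16 EX=17 WR=18
I5: IS=22 RO=23 EX=28 WR=29  [struct: M0 busy until I3 writes@21]
I6: IS=30 RO=31 EX=32 WR=33  [WAW R5: wait I5 write@29]
I7: IS=31 RO=32 EX=37 WR=38

I2 = (6, 7, 12, 13)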